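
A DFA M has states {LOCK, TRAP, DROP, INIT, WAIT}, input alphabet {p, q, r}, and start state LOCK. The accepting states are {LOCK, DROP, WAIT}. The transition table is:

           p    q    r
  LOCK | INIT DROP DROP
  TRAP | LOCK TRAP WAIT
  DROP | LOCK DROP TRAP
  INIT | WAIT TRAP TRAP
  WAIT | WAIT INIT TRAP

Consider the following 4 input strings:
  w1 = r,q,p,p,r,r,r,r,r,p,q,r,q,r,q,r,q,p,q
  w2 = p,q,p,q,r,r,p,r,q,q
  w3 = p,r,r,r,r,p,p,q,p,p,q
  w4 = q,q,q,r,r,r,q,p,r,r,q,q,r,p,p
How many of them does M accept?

2

w1: LOCK → DROP → DROP → LOCK → INIT → TRAP → WAIT → TRAP → WAIT → TRAP → LOCK → DROP → TRAP → TRAP → WAIT → INIT → TRAP → TRAP → LOCK → DROP  → end DROP, accepted
w2: LOCK → INIT → TRAP → LOCK → DROP → TRAP → WAIT → WAIT → TRAP → TRAP → TRAP  → end TRAP, rejected
w3: LOCK → INIT → TRAP → WAIT → TRAP → WAIT → WAIT → WAIT → INIT → WAIT → WAIT → INIT  → end INIT, rejected
w4: LOCK → DROP → DROP → DROP → TRAP → WAIT → TRAP → TRAP → LOCK → DROP → TRAP → TRAP → TRAP → WAIT → WAIT → WAIT  → end WAIT, accepted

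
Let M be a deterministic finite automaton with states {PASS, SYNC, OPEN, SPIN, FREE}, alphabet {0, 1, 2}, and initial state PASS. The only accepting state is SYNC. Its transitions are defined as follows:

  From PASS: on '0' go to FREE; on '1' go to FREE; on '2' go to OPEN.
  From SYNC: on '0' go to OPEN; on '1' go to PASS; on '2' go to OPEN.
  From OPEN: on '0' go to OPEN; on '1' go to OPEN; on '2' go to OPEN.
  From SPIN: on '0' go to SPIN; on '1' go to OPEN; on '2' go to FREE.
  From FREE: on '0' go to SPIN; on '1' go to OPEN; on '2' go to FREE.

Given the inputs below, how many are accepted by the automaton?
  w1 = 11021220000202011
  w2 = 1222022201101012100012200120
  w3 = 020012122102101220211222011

0

w1:
  start at PASS
  read '1': PASS → FREE
  read '1': FREE → OPEN
  read '0': OPEN → OPEN
  read '2': OPEN → OPEN
  read '1': OPEN → OPEN
  read '2': OPEN → OPEN
  read '2': OPEN → OPEN
  read '0': OPEN → OPEN
  read '0': OPEN → OPEN
  read '0': OPEN → OPEN
  read '0': OPEN → OPEN
  read '2': OPEN → OPEN
  read '0': OPEN → OPEN
  read '2': OPEN → OPEN
  read '0': OPEN → OPEN
  read '1': OPEN → OPEN
  read '1': OPEN → OPEN
  end OPEN, rejected
w2:
  start at PASS
  read '1': PASS → FREE
  read '2': FREE → FREE
  read '2': FREE → FREE
  read '2': FREE → FREE
  read '0': FREE → SPIN
  read '2': SPIN → FREE
  read '2': FREE → FREE
  read '2': FREE → FREE
  read '0': FREE → SPIN
  read '1': SPIN → OPEN
  read '1': OPEN → OPEN
  read '0': OPEN → OPEN
  read '1': OPEN → OPEN
  read '0': OPEN → OPEN
  read '1': OPEN → OPEN
  read '2': OPEN → OPEN
  read '1': OPEN → OPEN
  read '0': OPEN → OPEN
  read '0': OPEN → OPEN
  read '0': OPEN → OPEN
  read '1': OPEN → OPEN
  read '2': OPEN → OPEN
  read '2': OPEN → OPEN
  read '0': OPEN → OPEN
  read '0': OPEN → OPEN
  read '1': OPEN → OPEN
  read '2': OPEN → OPEN
  read '0': OPEN → OPEN
  end OPEN, rejected
w3:
  start at PASS
  read '0': PASS → FREE
  read '2': FREE → FREE
  read '0': FREE → SPIN
  read '0': SPIN → SPIN
  read '1': SPIN → OPEN
  read '2': OPEN → OPEN
  read '1': OPEN → OPEN
  read '2': OPEN → OPEN
  read '2': OPEN → OPEN
  read '1': OPEN → OPEN
  read '0': OPEN → OPEN
  read '2': OPEN → OPEN
  read '1': OPEN → OPEN
  read '0': OPEN → OPEN
  read '1': OPEN → OPEN
  read '2': OPEN → OPEN
  read '2': OPEN → OPEN
  read '0': OPEN → OPEN
  read '2': OPEN → OPEN
  read '1': OPEN → OPEN
  read '1': OPEN → OPEN
  read '2': OPEN → OPEN
  read '2': OPEN → OPEN
  read '2': OPEN → OPEN
  read '0': OPEN → OPEN
  read '1': OPEN → OPEN
  read '1': OPEN → OPEN
  end OPEN, rejected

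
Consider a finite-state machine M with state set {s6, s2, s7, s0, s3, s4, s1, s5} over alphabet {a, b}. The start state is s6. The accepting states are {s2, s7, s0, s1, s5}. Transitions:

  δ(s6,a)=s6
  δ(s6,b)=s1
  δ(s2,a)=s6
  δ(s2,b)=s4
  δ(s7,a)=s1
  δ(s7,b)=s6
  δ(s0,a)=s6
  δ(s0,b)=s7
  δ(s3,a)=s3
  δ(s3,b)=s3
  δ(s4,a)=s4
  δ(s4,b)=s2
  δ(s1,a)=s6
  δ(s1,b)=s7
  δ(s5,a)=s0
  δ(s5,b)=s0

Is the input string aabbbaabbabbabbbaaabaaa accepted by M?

No

s6 → s6 → s6 → s1 → s7 → s6 → s6 → s6 → s1 → s7 → s1 → s7 → s6 → s6 → s1 → s7 → s6 → s6 → s6 → s6 → s1 → s6 → s6 → s6
End state s6 is not accepting.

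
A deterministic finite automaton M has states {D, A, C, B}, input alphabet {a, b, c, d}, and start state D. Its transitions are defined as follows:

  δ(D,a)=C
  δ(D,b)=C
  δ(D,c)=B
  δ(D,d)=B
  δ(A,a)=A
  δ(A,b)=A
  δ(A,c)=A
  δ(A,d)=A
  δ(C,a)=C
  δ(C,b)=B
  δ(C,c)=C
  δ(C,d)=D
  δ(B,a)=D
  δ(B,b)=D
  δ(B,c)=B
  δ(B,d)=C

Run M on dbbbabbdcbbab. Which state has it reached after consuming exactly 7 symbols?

B

start at D
read 'd': D → B
read 'b': B → D
read 'b': D → C
read 'b': C → B
read 'a': B → D
read 'b': D → C
read 'b': C → B
After 7 symbols: B.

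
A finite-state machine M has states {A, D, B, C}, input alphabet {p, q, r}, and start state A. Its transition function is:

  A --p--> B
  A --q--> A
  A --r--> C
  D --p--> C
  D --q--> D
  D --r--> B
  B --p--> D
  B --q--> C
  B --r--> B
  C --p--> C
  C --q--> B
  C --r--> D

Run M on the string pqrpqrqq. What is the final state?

Trace: A -p-> B -q-> C -r-> D -p-> C -q-> B -r-> B -q-> C -q-> B

B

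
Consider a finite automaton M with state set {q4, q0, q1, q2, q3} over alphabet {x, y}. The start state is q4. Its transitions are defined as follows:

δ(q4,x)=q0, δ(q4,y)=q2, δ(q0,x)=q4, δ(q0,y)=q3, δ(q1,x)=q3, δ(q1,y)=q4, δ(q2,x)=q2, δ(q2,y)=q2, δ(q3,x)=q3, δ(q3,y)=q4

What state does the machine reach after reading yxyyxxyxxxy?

start at q4
read 'y': q4 → q2
read 'x': q2 → q2
read 'y': q2 → q2
read 'y': q2 → q2
read 'x': q2 → q2
read 'x': q2 → q2
read 'y': q2 → q2
read 'x': q2 → q2
read 'x': q2 → q2
read 'x': q2 → q2
read 'y': q2 → q2

q2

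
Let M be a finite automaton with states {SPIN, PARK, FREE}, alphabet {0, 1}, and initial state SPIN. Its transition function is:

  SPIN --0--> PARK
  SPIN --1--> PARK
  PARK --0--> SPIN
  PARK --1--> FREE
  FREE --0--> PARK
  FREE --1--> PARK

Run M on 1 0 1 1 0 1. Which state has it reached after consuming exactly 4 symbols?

start at SPIN
read '1': SPIN → PARK
read '0': PARK → SPIN
read '1': SPIN → PARK
read '1': PARK → FREE
After 4 symbols: FREE.

FREE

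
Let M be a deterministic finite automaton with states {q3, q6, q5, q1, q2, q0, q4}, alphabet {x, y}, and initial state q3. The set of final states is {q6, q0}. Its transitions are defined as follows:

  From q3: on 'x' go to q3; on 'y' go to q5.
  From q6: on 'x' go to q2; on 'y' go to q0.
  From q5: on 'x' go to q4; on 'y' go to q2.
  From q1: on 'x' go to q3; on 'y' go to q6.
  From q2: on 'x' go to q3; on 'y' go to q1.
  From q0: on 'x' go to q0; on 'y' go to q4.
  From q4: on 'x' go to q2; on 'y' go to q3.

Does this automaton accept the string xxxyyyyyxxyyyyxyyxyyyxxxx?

start at q3
read 'x': q3 → q3
read 'x': q3 → q3
read 'x': q3 → q3
read 'y': q3 → q5
read 'y': q5 → q2
read 'y': q2 → q1
read 'y': q1 → q6
read 'y': q6 → q0
read 'x': q0 → q0
read 'x': q0 → q0
read 'y': q0 → q4
read 'y': q4 → q3
read 'y': q3 → q5
read 'y': q5 → q2
read 'x': q2 → q3
read 'y': q3 → q5
read 'y': q5 → q2
read 'x': q2 → q3
read 'y': q3 → q5
read 'y': q5 → q2
read 'y': q2 → q1
read 'x': q1 → q3
read 'x': q3 → q3
read 'x': q3 → q3
read 'x': q3 → q3
End state q3 is not accepting.

No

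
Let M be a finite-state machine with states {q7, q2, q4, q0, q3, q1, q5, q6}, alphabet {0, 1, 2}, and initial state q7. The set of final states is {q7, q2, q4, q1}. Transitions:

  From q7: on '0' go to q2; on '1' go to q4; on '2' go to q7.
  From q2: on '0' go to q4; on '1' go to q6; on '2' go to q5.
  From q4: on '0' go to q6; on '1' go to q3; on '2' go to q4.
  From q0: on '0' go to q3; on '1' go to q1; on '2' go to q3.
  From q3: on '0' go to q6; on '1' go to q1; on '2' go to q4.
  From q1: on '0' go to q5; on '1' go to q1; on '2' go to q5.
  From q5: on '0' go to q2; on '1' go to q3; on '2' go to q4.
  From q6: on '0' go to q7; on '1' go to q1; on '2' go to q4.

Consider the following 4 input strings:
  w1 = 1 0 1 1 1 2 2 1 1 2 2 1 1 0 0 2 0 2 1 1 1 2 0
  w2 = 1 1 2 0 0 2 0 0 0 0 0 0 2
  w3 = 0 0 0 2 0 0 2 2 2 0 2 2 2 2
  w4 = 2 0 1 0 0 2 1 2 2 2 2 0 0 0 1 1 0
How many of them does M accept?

w1: Trace: q7 -1-> q4 -0-> q6 -1-> q1 -1-> q1 -1-> q1 -2-> q5 -2-> q4 -1-> q3 -1-> q1 -2-> q5 -2-> q4 -1-> q3 -1-> q1 -0-> q5 -0-> q2 -2-> q5 -0-> q2 -2-> q5 -1-> q3 -1-> q1 -1-> q1 -2-> q5 -0-> q2  → end q2, accepted
w2: Trace: q7 -1-> q4 -1-> q3 -2-> q4 -0-> q6 -0-> q7 -2-> q7 -0-> q2 -0-> q4 -0-> q6 -0-> q7 -0-> q2 -0-> q4 -2-> q4  → end q4, accepted
w3: Trace: q7 -0-> q2 -0-> q4 -0-> q6 -2-> q4 -0-> q6 -0-> q7 -2-> q7 -2-> q7 -2-> q7 -0-> q2 -2-> q5 -2-> q4 -2-> q4 -2-> q4  → end q4, accepted
w4: Trace: q7 -2-> q7 -0-> q2 -1-> q6 -0-> q7 -0-> q2 -2-> q5 -1-> q3 -2-> q4 -2-> q4 -2-> q4 -2-> q4 -0-> q6 -0-> q7 -0-> q2 -1-> q6 -1-> q1 -0-> q5  → end q5, rejected

3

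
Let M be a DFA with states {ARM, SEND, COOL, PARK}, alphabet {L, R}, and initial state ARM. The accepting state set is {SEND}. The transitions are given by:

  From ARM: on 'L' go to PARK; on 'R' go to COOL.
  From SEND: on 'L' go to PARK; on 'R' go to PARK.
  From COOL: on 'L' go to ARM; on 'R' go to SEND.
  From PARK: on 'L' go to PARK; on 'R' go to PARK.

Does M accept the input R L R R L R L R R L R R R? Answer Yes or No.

No

Trace: ARM -R-> COOL -L-> ARM -R-> COOL -R-> SEND -L-> PARK -R-> PARK -L-> PARK -R-> PARK -R-> PARK -L-> PARK -R-> PARK -R-> PARK -R-> PARK
End state PARK is not accepting.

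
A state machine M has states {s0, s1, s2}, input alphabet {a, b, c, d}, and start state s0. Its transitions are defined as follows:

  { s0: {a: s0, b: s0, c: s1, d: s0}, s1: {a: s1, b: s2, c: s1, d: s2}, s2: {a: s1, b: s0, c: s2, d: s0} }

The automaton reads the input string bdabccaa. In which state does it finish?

Trace: s0 -b-> s0 -d-> s0 -a-> s0 -b-> s0 -c-> s1 -c-> s1 -a-> s1 -a-> s1

s1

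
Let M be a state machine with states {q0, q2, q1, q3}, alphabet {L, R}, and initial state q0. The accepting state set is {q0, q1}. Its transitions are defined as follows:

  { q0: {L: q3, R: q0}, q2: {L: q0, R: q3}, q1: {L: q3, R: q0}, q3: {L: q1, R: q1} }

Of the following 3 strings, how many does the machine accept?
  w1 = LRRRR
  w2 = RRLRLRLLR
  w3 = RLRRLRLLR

3

w1:
  start at q0
  read 'L': q0 → q3
  read 'R': q3 → q1
  read 'R': q1 → q0
  read 'R': q0 → q0
  read 'R': q0 → q0
  end q0, accepted
w2:
  start at q0
  read 'R': q0 → q0
  read 'R': q0 → q0
  read 'L': q0 → q3
  read 'R': q3 → q1
  read 'L': q1 → q3
  read 'R': q3 → q1
  read 'L': q1 → q3
  read 'L': q3 → q1
  read 'R': q1 → q0
  end q0, accepted
w3:
  start at q0
  read 'R': q0 → q0
  read 'L': q0 → q3
  read 'R': q3 → q1
  read 'R': q1 → q0
  read 'L': q0 → q3
  read 'R': q3 → q1
  read 'L': q1 → q3
  read 'L': q3 → q1
  read 'R': q1 → q0
  end q0, accepted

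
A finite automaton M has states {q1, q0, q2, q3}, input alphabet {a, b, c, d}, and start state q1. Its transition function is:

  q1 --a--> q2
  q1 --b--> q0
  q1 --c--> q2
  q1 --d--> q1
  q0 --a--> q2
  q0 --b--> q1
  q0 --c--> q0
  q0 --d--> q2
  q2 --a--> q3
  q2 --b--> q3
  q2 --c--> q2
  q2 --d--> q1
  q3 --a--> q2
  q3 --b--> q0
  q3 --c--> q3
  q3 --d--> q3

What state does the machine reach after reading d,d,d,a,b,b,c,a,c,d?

Trace: q1 -d-> q1 -d-> q1 -d-> q1 -a-> q2 -b-> q3 -b-> q0 -c-> q0 -a-> q2 -c-> q2 -d-> q1

q1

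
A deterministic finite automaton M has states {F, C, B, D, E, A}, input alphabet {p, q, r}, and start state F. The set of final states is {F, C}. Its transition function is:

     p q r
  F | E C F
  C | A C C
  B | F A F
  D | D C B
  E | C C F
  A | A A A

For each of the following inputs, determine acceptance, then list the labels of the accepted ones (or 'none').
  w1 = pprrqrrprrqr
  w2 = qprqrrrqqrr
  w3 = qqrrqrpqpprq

w1: F → E → C → C → C → C → C → C → A → A → A → A → A  → end A, rejected
w2: F → C → A → A → A → A → A → A → A → A → A → A  → end A, rejected
w3: F → C → C → C → C → C → C → A → A → A → A → A → A  → end A, rejected

none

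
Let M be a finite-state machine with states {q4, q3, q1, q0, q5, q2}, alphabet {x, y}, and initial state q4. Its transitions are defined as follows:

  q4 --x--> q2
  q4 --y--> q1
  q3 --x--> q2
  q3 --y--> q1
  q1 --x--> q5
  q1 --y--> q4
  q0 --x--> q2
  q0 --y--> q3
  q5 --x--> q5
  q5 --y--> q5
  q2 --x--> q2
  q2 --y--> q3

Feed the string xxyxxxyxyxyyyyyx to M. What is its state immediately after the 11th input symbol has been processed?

q3

start at q4
read 'x': q4 → q2
read 'x': q2 → q2
read 'y': q2 → q3
read 'x': q3 → q2
read 'x': q2 → q2
read 'x': q2 → q2
read 'y': q2 → q3
read 'x': q3 → q2
read 'y': q2 → q3
read 'x': q3 → q2
read 'y': q2 → q3
After 11 symbols: q3.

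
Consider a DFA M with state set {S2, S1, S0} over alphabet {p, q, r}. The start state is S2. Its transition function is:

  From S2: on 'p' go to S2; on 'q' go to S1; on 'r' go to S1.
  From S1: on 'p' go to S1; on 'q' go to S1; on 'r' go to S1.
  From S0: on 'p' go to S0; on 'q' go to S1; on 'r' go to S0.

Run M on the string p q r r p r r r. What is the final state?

start at S2
read 'p': S2 → S2
read 'q': S2 → S1
read 'r': S1 → S1
read 'r': S1 → S1
read 'p': S1 → S1
read 'r': S1 → S1
read 'r': S1 → S1
read 'r': S1 → S1

S1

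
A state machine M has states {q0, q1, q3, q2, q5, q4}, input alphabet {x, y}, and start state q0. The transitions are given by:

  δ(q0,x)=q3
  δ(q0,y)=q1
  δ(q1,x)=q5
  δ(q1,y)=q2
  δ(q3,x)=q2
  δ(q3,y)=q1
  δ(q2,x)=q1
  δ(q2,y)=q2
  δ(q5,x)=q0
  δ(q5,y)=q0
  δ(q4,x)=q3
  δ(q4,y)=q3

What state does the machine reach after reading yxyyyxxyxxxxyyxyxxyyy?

q0 → q1 → q5 → q0 → q1 → q2 → q1 → q5 → q0 → q3 → q2 → q1 → q5 → q0 → q1 → q5 → q0 → q3 → q2 → q2 → q2 → q2

q2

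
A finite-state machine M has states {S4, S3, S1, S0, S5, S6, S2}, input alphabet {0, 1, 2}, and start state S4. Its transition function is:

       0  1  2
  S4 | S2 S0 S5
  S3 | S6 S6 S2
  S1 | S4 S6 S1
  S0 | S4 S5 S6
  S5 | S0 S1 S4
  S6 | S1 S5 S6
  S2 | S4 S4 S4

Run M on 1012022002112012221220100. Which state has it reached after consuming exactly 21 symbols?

S1

Trace: S4 -1-> S0 -0-> S4 -1-> S0 -2-> S6 -0-> S1 -2-> S1 -2-> S1 -0-> S4 -0-> S2 -2-> S4 -1-> S0 -1-> S5 -2-> S4 -0-> S2 -1-> S4 -2-> S5 -2-> S4 -2-> S5 -1-> S1 -2-> S1 -2-> S1
After 21 symbols: S1.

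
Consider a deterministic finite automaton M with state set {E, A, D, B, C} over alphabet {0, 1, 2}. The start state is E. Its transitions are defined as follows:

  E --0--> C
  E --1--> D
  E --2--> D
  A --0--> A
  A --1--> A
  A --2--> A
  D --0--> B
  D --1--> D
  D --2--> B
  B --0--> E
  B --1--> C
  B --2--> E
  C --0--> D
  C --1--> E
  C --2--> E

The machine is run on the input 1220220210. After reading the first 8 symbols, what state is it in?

E

E → D → B → E → C → E → D → B → E
After 8 symbols: E.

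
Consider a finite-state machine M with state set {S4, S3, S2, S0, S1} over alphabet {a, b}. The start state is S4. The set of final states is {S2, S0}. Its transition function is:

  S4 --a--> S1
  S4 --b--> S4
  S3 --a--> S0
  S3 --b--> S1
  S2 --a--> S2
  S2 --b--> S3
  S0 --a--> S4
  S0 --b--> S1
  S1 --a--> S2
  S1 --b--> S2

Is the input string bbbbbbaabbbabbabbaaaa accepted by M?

start at S4
read 'b': S4 → S4
read 'b': S4 → S4
read 'b': S4 → S4
read 'b': S4 → S4
read 'b': S4 → S4
read 'b': S4 → S4
read 'a': S4 → S1
read 'a': S1 → S2
read 'b': S2 → S3
read 'b': S3 → S1
read 'b': S1 → S2
read 'a': S2 → S2
read 'b': S2 → S3
read 'b': S3 → S1
read 'a': S1 → S2
read 'b': S2 → S3
read 'b': S3 → S1
read 'a': S1 → S2
read 'a': S2 → S2
read 'a': S2 → S2
read 'a': S2 → S2
End state S2 is accepting.

Yes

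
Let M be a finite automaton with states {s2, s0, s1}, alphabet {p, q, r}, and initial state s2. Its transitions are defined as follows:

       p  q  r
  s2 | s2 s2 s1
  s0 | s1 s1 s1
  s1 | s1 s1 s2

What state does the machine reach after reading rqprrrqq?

start at s2
read 'r': s2 → s1
read 'q': s1 → s1
read 'p': s1 → s1
read 'r': s1 → s2
read 'r': s2 → s1
read 'r': s1 → s2
read 'q': s2 → s2
read 'q': s2 → s2

s2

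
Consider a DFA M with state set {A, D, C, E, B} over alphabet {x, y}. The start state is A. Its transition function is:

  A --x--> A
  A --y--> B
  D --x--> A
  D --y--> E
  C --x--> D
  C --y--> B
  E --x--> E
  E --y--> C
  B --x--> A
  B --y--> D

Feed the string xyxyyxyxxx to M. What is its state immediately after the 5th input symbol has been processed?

Trace: A -x-> A -y-> B -x-> A -y-> B -y-> D
After 5 symbols: D.

D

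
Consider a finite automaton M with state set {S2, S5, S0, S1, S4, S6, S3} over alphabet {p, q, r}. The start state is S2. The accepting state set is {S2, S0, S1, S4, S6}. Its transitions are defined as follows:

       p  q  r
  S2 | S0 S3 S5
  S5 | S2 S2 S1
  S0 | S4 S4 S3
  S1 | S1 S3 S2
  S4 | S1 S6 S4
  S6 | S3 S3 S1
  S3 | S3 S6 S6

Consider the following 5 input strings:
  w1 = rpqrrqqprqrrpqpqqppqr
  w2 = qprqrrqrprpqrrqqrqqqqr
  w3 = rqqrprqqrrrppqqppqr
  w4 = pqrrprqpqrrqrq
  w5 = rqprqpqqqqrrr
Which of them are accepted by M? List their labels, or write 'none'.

w1: S2 → S5 → S2 → S3 → S6 → S1 → S3 → S6 → S3 → S6 → S3 → S6 → S1 → S1 → S3 → S3 → S6 → S3 → S3 → S3 → S6 → S1  → end S1, accepted
w2: S2 → S3 → S3 → S6 → S3 → S6 → S1 → S3 → S6 → S3 → S6 → S3 → S6 → S1 → S2 → S3 → S6 → S1 → S3 → S6 → S3 → S6 → S1  → end S1, accepted
w3: S2 → S5 → S2 → S3 → S6 → S3 → S6 → S3 → S6 → S1 → S2 → S5 → S2 → S0 → S4 → S6 → S3 → S3 → S6 → S1  → end S1, accepted
w4: S2 → S0 → S4 → S4 → S4 → S1 → S2 → S3 → S3 → S6 → S1 → S2 → S3 → S6 → S3  → end S3, rejected
w5: S2 → S5 → S2 → S0 → S3 → S6 → S3 → S6 → S3 → S6 → S3 → S6 → S1 → S2  → end S2, accepted

w1, w2, w3, w5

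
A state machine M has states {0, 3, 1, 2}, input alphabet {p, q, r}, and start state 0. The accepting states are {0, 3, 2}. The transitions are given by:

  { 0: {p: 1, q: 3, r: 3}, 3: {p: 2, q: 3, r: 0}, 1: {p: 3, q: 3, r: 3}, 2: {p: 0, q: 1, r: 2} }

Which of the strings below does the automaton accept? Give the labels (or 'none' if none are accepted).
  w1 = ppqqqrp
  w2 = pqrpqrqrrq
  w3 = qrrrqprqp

w1: Trace: 0 -p-> 1 -p-> 3 -q-> 3 -q-> 3 -q-> 3 -r-> 0 -p-> 1  → end 1, rejected
w2: Trace: 0 -p-> 1 -q-> 3 -r-> 0 -p-> 1 -q-> 3 -r-> 0 -q-> 3 -r-> 0 -r-> 3 -q-> 3  → end 3, accepted
w3: Trace: 0 -q-> 3 -r-> 0 -r-> 3 -r-> 0 -q-> 3 -p-> 2 -r-> 2 -q-> 1 -p-> 3  → end 3, accepted

w2, w3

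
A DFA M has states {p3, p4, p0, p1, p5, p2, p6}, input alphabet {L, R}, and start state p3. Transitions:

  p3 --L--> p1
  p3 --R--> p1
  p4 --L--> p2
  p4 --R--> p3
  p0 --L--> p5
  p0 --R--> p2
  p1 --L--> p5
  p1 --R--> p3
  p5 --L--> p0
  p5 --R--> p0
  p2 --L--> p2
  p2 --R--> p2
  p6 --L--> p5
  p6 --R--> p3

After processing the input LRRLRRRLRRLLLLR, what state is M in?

p3 → p1 → p3 → p1 → p5 → p0 → p2 → p2 → p2 → p2 → p2 → p2 → p2 → p2 → p2 → p2

p2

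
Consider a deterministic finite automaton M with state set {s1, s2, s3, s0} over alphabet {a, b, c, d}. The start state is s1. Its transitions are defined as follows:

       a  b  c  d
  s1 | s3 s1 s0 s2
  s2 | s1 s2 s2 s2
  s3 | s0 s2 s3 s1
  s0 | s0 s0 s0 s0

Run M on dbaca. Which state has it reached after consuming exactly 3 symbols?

Trace: s1 -d-> s2 -b-> s2 -a-> s1
After 3 symbols: s1.

s1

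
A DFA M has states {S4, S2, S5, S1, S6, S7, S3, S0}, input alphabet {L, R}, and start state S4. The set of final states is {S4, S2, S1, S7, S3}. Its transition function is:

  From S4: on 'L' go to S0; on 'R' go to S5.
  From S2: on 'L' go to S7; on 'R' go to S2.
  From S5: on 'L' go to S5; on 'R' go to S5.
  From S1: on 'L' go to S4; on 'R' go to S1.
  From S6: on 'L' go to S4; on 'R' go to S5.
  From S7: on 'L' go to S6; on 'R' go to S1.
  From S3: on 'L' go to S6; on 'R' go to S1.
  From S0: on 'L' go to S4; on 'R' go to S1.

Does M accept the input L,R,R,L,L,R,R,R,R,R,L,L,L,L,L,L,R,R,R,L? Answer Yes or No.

S4 → S0 → S1 → S1 → S4 → S0 → S1 → S1 → S1 → S1 → S1 → S4 → S0 → S4 → S0 → S4 → S0 → S1 → S1 → S1 → S4
End state S4 is accepting.

Yes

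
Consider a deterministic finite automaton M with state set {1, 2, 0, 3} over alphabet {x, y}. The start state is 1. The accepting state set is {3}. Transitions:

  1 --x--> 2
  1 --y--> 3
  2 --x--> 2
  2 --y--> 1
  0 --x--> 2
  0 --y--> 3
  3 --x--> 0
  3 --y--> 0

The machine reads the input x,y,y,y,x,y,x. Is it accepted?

No

Trace: 1 -x-> 2 -y-> 1 -y-> 3 -y-> 0 -x-> 2 -y-> 1 -x-> 2
End state 2 is not accepting.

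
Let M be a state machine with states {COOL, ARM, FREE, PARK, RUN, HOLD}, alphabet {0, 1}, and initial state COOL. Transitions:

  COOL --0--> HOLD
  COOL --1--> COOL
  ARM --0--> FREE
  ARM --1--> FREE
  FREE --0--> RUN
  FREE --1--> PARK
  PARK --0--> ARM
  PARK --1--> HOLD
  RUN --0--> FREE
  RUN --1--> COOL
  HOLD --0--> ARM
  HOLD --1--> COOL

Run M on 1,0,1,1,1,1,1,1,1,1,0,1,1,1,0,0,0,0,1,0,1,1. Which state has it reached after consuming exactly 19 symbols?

COOL

COOL → COOL → HOLD → COOL → COOL → COOL → COOL → COOL → COOL → COOL → COOL → HOLD → COOL → COOL → COOL → HOLD → ARM → FREE → RUN → COOL
After 19 symbols: COOL.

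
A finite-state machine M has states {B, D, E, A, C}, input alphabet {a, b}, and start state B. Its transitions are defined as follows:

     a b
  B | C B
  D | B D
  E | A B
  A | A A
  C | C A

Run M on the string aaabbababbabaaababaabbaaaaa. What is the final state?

start at B
read 'a': B → C
read 'a': C → C
read 'a': C → C
read 'b': C → A
read 'b': A → A
read 'a': A → A
read 'b': A → A
read 'a': A → A
read 'b': A → A
read 'b': A → A
read 'a': A → A
read 'b': A → A
read 'a': A → A
read 'a': A → A
read 'a': A → A
read 'b': A → A
read 'a': A → A
read 'b': A → A
read 'a': A → A
read 'a': A → A
read 'b': A → A
read 'b': A → A
read 'a': A → A
read 'a': A → A
read 'a': A → A
read 'a': A → A
read 'a': A → A

A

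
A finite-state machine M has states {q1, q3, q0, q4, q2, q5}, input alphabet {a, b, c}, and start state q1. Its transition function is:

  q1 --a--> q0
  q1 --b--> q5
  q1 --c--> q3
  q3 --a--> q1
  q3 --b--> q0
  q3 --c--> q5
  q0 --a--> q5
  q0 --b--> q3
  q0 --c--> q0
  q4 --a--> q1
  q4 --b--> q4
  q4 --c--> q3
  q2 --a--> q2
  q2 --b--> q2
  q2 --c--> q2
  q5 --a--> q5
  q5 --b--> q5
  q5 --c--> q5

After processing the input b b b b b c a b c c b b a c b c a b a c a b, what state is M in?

q5

Trace: q1 -b-> q5 -b-> q5 -b-> q5 -b-> q5 -b-> q5 -c-> q5 -a-> q5 -b-> q5 -c-> q5 -c-> q5 -b-> q5 -b-> q5 -a-> q5 -c-> q5 -b-> q5 -c-> q5 -a-> q5 -b-> q5 -a-> q5 -c-> q5 -a-> q5 -b-> q5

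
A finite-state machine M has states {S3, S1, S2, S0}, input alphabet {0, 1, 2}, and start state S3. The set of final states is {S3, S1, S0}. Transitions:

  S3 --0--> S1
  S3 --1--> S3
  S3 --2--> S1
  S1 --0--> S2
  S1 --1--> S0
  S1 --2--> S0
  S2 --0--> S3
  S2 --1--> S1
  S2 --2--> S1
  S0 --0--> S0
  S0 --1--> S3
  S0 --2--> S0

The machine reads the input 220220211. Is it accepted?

start at S3
read '2': S3 → S1
read '2': S1 → S0
read '0': S0 → S0
read '2': S0 → S0
read '2': S0 → S0
read '0': S0 → S0
read '2': S0 → S0
read '1': S0 → S3
read '1': S3 → S3
End state S3 is accepting.

Yes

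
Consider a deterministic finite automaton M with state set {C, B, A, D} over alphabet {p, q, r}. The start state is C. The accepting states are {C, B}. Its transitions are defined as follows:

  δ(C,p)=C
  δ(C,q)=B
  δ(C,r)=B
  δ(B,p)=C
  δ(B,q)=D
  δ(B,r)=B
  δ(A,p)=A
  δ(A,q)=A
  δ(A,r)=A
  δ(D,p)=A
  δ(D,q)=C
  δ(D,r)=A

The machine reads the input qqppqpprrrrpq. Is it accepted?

No

Trace: C -q-> B -q-> D -p-> A -p-> A -q-> A -p-> A -p-> A -r-> A -r-> A -r-> A -r-> A -p-> A -q-> A
End state A is not accepting.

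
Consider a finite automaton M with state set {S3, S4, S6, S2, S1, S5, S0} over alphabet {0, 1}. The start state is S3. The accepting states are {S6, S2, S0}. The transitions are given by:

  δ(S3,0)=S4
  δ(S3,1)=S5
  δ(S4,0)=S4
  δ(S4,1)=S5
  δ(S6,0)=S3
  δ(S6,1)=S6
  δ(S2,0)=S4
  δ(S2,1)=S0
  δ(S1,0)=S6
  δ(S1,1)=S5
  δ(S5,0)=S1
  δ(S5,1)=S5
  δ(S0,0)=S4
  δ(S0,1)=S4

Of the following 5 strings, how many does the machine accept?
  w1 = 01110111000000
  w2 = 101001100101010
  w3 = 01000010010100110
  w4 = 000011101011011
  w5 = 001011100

w1: Trace: S3 -0-> S4 -1-> S5 -1-> S5 -1-> S5 -0-> S1 -1-> S5 -1-> S5 -1-> S5 -0-> S1 -0-> S6 -0-> S3 -0-> S4 -0-> S4 -0-> S4  → end S4, rejected
w2: Trace: S3 -1-> S5 -0-> S1 -1-> S5 -0-> S1 -0-> S6 -1-> S6 -1-> S6 -0-> S3 -0-> S4 -1-> S5 -0-> S1 -1-> S5 -0-> S1 -1-> S5 -0-> S1  → end S1, rejected
w3: Trace: S3 -0-> S4 -1-> S5 -0-> S1 -0-> S6 -0-> S3 -0-> S4 -1-> S5 -0-> S1 -0-> S6 -1-> S6 -0-> S3 -1-> S5 -0-> S1 -0-> S6 -1-> S6 -1-> S6 -0-> S3  → end S3, rejected
w4: Trace: S3 -0-> S4 -0-> S4 -0-> S4 -0-> S4 -1-> S5 -1-> S5 -1-> S5 -0-> S1 -1-> S5 -0-> S1 -1-> S5 -1-> S5 -0-> S1 -1-> S5 -1-> S5  → end S5, rejected
w5: Trace: S3 -0-> S4 -0-> S4 -1-> S5 -0-> S1 -1-> S5 -1-> S5 -1-> S5 -0-> S1 -0-> S6  → end S6, accepted

1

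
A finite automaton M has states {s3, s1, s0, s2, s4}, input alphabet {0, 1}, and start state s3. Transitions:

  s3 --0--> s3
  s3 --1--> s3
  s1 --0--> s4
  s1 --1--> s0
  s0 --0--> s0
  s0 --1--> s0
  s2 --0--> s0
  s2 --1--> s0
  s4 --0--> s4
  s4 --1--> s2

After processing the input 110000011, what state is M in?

start at s3
read '1': s3 → s3
read '1': s3 → s3
read '0': s3 → s3
read '0': s3 → s3
read '0': s3 → s3
read '0': s3 → s3
read '0': s3 → s3
read '1': s3 → s3
read '1': s3 → s3

s3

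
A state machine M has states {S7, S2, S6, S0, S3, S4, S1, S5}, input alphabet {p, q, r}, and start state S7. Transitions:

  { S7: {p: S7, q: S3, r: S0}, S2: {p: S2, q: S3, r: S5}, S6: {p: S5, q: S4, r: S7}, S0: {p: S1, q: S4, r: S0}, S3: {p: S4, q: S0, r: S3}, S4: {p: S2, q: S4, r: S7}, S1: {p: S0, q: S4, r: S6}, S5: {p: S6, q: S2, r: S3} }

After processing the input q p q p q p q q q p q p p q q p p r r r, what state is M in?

S0

S7 → S3 → S4 → S4 → S2 → S3 → S4 → S4 → S4 → S4 → S2 → S3 → S4 → S2 → S3 → S0 → S1 → S0 → S0 → S0 → S0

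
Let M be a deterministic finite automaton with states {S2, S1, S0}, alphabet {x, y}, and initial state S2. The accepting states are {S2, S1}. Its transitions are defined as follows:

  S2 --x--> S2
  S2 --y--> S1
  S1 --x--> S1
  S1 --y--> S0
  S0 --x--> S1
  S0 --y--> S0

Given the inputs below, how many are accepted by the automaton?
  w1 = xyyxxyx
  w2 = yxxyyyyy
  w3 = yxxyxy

1

w1: S2 → S2 → S1 → S0 → S1 → S1 → S0 → S1  → end S1, accepted
w2: S2 → S1 → S1 → S1 → S0 → S0 → S0 → S0 → S0  → end S0, rejected
w3: S2 → S1 → S1 → S1 → S0 → S1 → S0  → end S0, rejected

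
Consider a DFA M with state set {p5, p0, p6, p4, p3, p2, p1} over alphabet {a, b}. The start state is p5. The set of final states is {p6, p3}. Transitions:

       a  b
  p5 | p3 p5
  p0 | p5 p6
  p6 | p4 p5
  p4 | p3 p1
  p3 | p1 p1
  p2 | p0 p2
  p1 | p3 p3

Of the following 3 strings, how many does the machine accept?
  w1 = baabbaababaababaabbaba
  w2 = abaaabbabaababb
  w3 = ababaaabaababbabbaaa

w1:
  start at p5
  read 'b': p5 → p5
  read 'a': p5 → p3
  read 'a': p3 → p1
  read 'b': p1 → p3
  read 'b': p3 → p1
  read 'a': p1 → p3
  read 'a': p3 → p1
  read 'b': p1 → p3
  read 'a': p3 → p1
  read 'b': p1 → p3
  read 'a': p3 → p1
  read 'a': p1 → p3
  read 'b': p3 → p1
  read 'a': p1 → p3
  read 'b': p3 → p1
  read 'a': p1 → p3
  read 'a': p3 → p1
  read 'b': p1 → p3
  read 'b': p3 → p1
  read 'a': p1 → p3
  read 'b': p3 → p1
  read 'a': p1 → p3
  end p3, accepted
w2:
  start at p5
  read 'a': p5 → p3
  read 'b': p3 → p1
  read 'a': p1 → p3
  read 'a': p3 → p1
  read 'a': p1 → p3
  read 'b': p3 → p1
  read 'b': p1 → p3
  read 'a': p3 → p1
  read 'b': p1 → p3
  read 'a': p3 → p1
  read 'a': p1 → p3
  read 'b': p3 → p1
  read 'a': p1 → p3
  read 'b': p3 → p1
  read 'b': p1 → p3
  end p3, accepted
w3:
  start at p5
  read 'a': p5 → p3
  read 'b': p3 → p1
  read 'a': p1 → p3
  read 'b': p3 → p1
  read 'a': p1 → p3
  read 'a': p3 → p1
  read 'a': p1 → p3
  read 'b': p3 → p1
  read 'a': p1 → p3
  read 'a': p3 → p1
  read 'b': p1 → p3
  read 'a': p3 → p1
  read 'b': p1 → p3
  read 'b': p3 → p1
  read 'a': p1 → p3
  read 'b': p3 → p1
  read 'b': p1 → p3
  read 'a': p3 → p1
  read 'a': p1 → p3
  read 'a': p3 → p1
  end p1, rejected

2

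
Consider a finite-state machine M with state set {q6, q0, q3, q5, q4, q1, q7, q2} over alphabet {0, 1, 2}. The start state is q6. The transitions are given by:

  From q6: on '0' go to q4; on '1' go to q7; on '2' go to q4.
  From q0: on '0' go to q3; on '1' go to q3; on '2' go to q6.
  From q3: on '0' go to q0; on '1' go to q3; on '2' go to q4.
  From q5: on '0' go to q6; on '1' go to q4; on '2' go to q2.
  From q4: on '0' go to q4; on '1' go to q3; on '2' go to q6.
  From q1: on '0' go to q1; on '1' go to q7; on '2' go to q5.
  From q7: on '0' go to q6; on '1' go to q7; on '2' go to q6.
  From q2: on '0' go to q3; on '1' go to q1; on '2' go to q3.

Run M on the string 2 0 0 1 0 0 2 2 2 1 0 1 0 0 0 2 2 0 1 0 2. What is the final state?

Trace: q6 -2-> q4 -0-> q4 -0-> q4 -1-> q3 -0-> q0 -0-> q3 -2-> q4 -2-> q6 -2-> q4 -1-> q3 -0-> q0 -1-> q3 -0-> q0 -0-> q3 -0-> q0 -2-> q6 -2-> q4 -0-> q4 -1-> q3 -0-> q0 -2-> q6

q6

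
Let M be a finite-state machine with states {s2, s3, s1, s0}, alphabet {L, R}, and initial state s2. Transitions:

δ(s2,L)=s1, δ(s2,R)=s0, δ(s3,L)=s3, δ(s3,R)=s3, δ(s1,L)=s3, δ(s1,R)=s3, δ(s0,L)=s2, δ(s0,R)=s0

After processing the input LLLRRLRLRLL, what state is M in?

s2 → s1 → s3 → s3 → s3 → s3 → s3 → s3 → s3 → s3 → s3 → s3

s3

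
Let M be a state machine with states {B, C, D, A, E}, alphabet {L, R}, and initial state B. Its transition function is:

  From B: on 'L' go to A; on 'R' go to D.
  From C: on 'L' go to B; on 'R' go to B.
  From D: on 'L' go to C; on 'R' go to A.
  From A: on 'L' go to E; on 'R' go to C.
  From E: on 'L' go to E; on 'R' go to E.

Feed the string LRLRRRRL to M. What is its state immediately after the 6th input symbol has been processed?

C

B → A → C → B → D → A → C
After 6 symbols: C.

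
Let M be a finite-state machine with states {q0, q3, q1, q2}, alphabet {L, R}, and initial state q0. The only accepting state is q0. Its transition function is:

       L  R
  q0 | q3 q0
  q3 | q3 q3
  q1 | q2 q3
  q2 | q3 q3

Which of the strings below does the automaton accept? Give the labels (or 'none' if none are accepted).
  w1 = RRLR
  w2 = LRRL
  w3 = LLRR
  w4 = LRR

w1:
  start at q0
  read 'R': q0 → q0
  read 'R': q0 → q0
  read 'L': q0 → q3
  read 'R': q3 → q3
  end q3, rejected
w2:
  start at q0
  read 'L': q0 → q3
  read 'R': q3 → q3
  read 'R': q3 → q3
  read 'L': q3 → q3
  end q3, rejected
w3:
  start at q0
  read 'L': q0 → q3
  read 'L': q3 → q3
  read 'R': q3 → q3
  read 'R': q3 → q3
  end q3, rejected
w4:
  start at q0
  read 'L': q0 → q3
  read 'R': q3 → q3
  read 'R': q3 → q3
  end q3, rejected

none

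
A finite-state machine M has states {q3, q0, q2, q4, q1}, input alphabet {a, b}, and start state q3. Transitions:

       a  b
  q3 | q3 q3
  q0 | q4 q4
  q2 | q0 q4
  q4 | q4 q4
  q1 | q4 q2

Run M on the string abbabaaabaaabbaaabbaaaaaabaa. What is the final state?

Trace: q3 -a-> q3 -b-> q3 -b-> q3 -a-> q3 -b-> q3 -a-> q3 -a-> q3 -a-> q3 -b-> q3 -a-> q3 -a-> q3 -a-> q3 -b-> q3 -b-> q3 -a-> q3 -a-> q3 -a-> q3 -b-> q3 -b-> q3 -a-> q3 -a-> q3 -a-> q3 -a-> q3 -a-> q3 -a-> q3 -b-> q3 -a-> q3 -a-> q3

q3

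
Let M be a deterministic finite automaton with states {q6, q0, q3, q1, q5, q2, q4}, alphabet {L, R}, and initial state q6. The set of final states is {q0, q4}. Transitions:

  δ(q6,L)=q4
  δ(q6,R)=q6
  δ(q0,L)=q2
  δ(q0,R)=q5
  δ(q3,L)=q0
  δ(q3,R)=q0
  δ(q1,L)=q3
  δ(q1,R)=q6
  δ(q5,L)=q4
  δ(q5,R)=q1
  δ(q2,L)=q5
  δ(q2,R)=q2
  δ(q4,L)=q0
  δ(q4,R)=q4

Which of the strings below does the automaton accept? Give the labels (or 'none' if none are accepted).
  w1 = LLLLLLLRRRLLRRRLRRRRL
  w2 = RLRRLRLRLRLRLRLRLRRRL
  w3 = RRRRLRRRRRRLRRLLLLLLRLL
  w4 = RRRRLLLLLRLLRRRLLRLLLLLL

w1: q6 → q4 → q0 → q2 → q5 → q4 → q0 → q2 → q2 → q2 → q2 → q5 → q4 → q4 → q4 → q4 → q0 → q5 → q1 → q6 → q6 → q4  → end q4, accepted
w2: q6 → q6 → q4 → q4 → q4 → q0 → q5 → q4 → q4 → q0 → q5 → q4 → q4 → q0 → q5 → q4 → q4 → q0 → q5 → q1 → q6 → q4  → end q4, accepted
w3: q6 → q6 → q6 → q6 → q6 → q4 → q4 → q4 → q4 → q4 → q4 → q4 → q0 → q5 → q1 → q3 → q0 → q2 → q5 → q4 → q0 → q5 → q4 → q0  → end q0, accepted
w4: q6 → q6 → q6 → q6 → q6 → q4 → q0 → q2 → q5 → q4 → q4 → q0 → q2 → q2 → q2 → q2 → q5 → q4 → q4 → q0 → q2 → q5 → q4 → q0 → q2  → end q2, rejected

w1, w2, w3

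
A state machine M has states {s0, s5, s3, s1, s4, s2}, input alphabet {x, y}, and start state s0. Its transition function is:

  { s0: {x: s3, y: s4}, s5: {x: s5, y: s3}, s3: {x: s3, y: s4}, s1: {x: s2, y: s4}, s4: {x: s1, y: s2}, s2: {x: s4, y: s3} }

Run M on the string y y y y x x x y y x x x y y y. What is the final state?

s3

s0 → s4 → s2 → s3 → s4 → s1 → s2 → s4 → s2 → s3 → s3 → s3 → s3 → s4 → s2 → s3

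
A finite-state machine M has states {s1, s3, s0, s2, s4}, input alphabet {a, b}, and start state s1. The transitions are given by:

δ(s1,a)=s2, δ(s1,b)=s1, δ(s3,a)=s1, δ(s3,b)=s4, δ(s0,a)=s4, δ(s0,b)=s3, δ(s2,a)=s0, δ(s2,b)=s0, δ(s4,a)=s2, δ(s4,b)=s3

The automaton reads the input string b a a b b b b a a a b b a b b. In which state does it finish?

s3

start at s1
read 'b': s1 → s1
read 'a': s1 → s2
read 'a': s2 → s0
read 'b': s0 → s3
read 'b': s3 → s4
read 'b': s4 → s3
read 'b': s3 → s4
read 'a': s4 → s2
read 'a': s2 → s0
read 'a': s0 → s4
read 'b': s4 → s3
read 'b': s3 → s4
read 'a': s4 → s2
read 'b': s2 → s0
read 'b': s0 → s3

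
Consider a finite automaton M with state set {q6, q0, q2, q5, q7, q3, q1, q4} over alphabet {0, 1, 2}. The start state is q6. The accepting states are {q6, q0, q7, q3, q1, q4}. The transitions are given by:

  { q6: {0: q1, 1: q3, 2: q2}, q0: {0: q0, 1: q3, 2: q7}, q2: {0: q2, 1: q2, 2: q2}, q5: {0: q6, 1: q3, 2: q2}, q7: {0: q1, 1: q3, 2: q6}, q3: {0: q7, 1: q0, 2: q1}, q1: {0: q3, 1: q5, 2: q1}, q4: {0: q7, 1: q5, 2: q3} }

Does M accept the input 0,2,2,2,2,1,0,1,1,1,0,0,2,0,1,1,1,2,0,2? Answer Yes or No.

Yes

start at q6
read '0': q6 → q1
read '2': q1 → q1
read '2': q1 → q1
read '2': q1 → q1
read '2': q1 → q1
read '1': q1 → q5
read '0': q5 → q6
read '1': q6 → q3
read '1': q3 → q0
read '1': q0 → q3
read '0': q3 → q7
read '0': q7 → q1
read '2': q1 → q1
read '0': q1 → q3
read '1': q3 → q0
read '1': q0 → q3
read '1': q3 → q0
read '2': q0 → q7
read '0': q7 → q1
read '2': q1 → q1
End state q1 is accepting.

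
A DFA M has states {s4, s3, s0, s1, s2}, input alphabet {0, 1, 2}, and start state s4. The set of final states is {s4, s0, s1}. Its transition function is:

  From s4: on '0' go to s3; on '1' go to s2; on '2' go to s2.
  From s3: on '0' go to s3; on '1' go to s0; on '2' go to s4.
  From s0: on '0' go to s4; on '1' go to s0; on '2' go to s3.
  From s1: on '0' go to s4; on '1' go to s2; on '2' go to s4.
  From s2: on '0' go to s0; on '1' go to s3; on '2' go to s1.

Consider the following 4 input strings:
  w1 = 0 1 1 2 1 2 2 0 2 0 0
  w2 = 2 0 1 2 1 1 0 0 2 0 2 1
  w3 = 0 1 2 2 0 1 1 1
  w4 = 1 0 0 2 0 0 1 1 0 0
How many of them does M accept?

w1: s4 → s3 → s0 → s0 → s3 → s0 → s3 → s4 → s3 → s4 → s3 → s3  → end s3, rejected
w2: s4 → s2 → s0 → s0 → s3 → s0 → s0 → s4 → s3 → s4 → s3 → s4 → s2  → end s2, rejected
w3: s4 → s3 → s0 → s3 → s4 → s3 → s0 → s0 → s0  → end s0, accepted
w4: s4 → s2 → s0 → s4 → s2 → s0 → s4 → s2 → s3 → s3 → s3  → end s3, rejected

1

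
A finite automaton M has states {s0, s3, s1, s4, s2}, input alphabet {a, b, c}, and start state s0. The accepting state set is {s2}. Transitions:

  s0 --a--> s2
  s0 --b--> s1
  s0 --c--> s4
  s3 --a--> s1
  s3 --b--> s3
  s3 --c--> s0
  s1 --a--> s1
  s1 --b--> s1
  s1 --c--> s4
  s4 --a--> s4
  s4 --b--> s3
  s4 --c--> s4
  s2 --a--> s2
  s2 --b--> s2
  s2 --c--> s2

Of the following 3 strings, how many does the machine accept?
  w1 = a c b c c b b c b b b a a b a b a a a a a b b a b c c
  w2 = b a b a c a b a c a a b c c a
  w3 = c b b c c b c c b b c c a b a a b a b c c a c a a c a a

1

w1: s0 → s2 → s2 → s2 → s2 → s2 → s2 → s2 → s2 → s2 → s2 → s2 → s2 → s2 → s2 → s2 → s2 → s2 → s2 → s2 → s2 → s2 → s2 → s2 → s2 → s2 → s2 → s2  → end s2, accepted
w2: s0 → s1 → s1 → s1 → s1 → s4 → s4 → s3 → s1 → s4 → s4 → s4 → s3 → s0 → s4 → s4  → end s4, rejected
w3: s0 → s4 → s3 → s3 → s0 → s4 → s3 → s0 → s4 → s3 → s3 → s0 → s4 → s4 → s3 → s1 → s1 → s1 → s1 → s1 → s4 → s4 → s4 → s4 → s4 → s4 → s4 → s4 → s4  → end s4, rejected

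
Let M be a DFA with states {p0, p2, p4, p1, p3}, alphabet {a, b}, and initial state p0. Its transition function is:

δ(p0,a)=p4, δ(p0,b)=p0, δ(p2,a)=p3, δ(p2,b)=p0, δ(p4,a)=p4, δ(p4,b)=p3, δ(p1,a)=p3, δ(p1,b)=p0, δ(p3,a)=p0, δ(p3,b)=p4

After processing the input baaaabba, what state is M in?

p0 → p0 → p4 → p4 → p4 → p4 → p3 → p4 → p4

p4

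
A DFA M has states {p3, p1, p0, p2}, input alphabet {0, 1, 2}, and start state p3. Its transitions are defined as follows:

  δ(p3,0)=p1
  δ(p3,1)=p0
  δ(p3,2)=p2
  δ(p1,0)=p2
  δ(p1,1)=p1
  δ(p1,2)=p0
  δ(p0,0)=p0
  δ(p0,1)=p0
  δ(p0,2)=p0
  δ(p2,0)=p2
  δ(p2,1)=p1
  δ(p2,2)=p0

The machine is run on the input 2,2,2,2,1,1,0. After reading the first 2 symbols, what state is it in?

start at p3
read '2': p3 → p2
read '2': p2 → p0
After 2 symbols: p0.

p0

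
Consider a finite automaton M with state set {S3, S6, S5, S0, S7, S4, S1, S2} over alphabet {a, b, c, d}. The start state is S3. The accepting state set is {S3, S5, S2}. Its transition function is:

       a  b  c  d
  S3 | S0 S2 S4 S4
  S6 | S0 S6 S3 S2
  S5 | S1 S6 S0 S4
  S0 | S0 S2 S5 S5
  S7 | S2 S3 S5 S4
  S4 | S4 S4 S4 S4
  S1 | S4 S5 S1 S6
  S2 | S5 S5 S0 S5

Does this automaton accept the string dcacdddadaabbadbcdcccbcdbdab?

No

start at S3
read 'd': S3 → S4
read 'c': S4 → S4
read 'a': S4 → S4
read 'c': S4 → S4
read 'd': S4 → S4
read 'd': S4 → S4
read 'd': S4 → S4
read 'a': S4 → S4
read 'd': S4 → S4
read 'a': S4 → S4
read 'a': S4 → S4
read 'b': S4 → S4
read 'b': S4 → S4
read 'a': S4 → S4
read 'd': S4 → S4
read 'b': S4 → S4
read 'c': S4 → S4
read 'd': S4 → S4
read 'c': S4 → S4
read 'c': S4 → S4
read 'c': S4 → S4
read 'b': S4 → S4
read 'c': S4 → S4
read 'd': S4 → S4
read 'b': S4 → S4
read 'd': S4 → S4
read 'a': S4 → S4
read 'b': S4 → S4
End state S4 is not accepting.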